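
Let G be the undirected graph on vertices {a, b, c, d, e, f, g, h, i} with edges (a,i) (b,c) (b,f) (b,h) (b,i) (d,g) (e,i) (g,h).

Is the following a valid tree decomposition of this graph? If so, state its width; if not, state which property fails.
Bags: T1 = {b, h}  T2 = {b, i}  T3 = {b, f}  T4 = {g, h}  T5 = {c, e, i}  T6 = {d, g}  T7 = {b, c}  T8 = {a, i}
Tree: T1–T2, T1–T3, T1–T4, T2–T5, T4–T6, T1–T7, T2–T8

No — bags containing vertex c are not connected in the tree.

A tree decomposition must satisfy three properties: every vertex lies in some bag; for every edge, both endpoints lie together in some bag; and for every vertex, the bags containing it form a connected subtree. Here bags containing vertex c are not connected in the tree, so the decomposition is invalid.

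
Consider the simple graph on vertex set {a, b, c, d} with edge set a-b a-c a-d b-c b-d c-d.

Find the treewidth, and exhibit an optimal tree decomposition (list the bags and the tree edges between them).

Treewidth 3.
Bags: B1 = {a, b, c, d}
Tree: (single bag)

A single bag containing all 4 vertices is trivially a valid decomposition of width 3. For the lower bound, the 4 vertices {a, b, c, d} are pairwise adjacent, and any tree decomposition puts a clique entirely inside one bag — forcing width ≥ 3. Hence tw(G) = 3 exactly.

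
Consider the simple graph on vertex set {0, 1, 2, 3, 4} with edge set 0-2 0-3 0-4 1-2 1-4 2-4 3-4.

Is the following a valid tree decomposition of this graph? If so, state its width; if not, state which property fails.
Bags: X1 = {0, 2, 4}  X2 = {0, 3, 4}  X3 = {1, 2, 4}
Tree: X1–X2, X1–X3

Yes; width 2.

Checking the three conditions: (i) the bags cover all of {0, 1, 2, 3, 4}; (ii) for each edge, some bag contains both endpoints; (iii) the bags containing any fixed vertex form a subtree. All hold, so the decomposition is valid with width 3 − 1 = 2.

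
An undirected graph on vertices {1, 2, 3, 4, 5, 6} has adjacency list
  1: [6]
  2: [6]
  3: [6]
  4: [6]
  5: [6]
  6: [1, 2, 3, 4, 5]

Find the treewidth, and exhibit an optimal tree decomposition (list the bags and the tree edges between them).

Every bag has size at most 2, so the width is 2 − 1 = 1 and tw(G) ≤ 1. G has an edge, so its treewidth is at least 1. Combining the bounds, tw(G) = 1.

Treewidth 1.
One such decomposition:
Bags: B1 = {3, 6}  B2 = {2, 6}  B3 = {4, 6}  B4 = {5, 6}  B5 = {1, 6}
Tree: B1–B2, B2–B3, B1–B4, B2–B5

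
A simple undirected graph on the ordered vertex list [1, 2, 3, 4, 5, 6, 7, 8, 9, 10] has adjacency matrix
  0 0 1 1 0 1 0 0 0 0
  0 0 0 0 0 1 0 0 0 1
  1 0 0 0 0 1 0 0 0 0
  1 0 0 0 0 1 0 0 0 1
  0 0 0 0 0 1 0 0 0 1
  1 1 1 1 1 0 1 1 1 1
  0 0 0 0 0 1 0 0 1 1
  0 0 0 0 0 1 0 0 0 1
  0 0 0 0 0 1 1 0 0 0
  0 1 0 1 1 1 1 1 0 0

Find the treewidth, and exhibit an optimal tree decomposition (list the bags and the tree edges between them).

Each bag holds 3 vertices, so the decomposition has width 2, which upper-bounds the treewidth. For the lower bound, the 3 vertices {1, 3, 6} are pairwise adjacent, and any tree decomposition puts a clique entirely inside one bag — forcing width ≥ 2. The upper and lower bounds meet at 2, so that is the treewidth.

Treewidth 2.
Bags: B1 = {4, 6, 10}  B2 = {1, 4, 6}  B3 = {6, 8, 10}  B4 = {5, 6, 10}  B5 = {6, 7, 10}  B6 = {2, 6, 10}  B7 = {1, 3, 6}  B8 = {6, 7, 9}
Tree: B1–B2, B1–B3, B3–B4, B4–B5, B3–B6, B2–B7, B5–B8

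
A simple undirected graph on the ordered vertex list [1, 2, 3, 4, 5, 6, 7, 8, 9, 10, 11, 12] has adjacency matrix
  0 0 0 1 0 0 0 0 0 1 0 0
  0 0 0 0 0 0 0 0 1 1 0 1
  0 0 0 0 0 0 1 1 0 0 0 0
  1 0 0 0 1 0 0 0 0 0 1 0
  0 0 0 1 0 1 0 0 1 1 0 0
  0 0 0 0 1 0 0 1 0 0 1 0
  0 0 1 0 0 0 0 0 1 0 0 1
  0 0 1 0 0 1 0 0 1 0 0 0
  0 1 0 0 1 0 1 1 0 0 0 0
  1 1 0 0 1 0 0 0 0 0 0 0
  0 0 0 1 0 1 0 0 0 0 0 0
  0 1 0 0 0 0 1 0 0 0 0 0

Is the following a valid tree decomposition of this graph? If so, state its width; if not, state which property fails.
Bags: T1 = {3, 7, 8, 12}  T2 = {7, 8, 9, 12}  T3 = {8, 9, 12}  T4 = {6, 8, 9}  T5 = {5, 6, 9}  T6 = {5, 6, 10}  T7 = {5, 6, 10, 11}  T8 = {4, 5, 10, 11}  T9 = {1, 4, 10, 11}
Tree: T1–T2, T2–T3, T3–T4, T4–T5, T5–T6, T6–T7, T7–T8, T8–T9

A tree decomposition must satisfy three properties: every vertex lies in some bag; for every edge, both endpoints lie together in some bag; and for every vertex, the bags containing it form a connected subtree. Here vertex 2 appears in no bag, so the decomposition is invalid.

No — vertex 2 appears in no bag.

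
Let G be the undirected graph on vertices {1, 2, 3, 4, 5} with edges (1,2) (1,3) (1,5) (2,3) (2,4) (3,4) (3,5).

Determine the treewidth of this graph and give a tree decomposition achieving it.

Treewidth 2.
Bags: B1 = {1, 3, 5}  B2 = {1, 2, 3}  B3 = {2, 3, 4}
Tree: B1–B2, B2–B3

Every bag has size at most 3, so the width is 3 − 1 = 2 and tw(G) ≤ 2. For the lower bound, the 3 vertices {1, 2, 3} are pairwise adjacent, and any tree decomposition puts a clique entirely inside one bag — forcing width ≥ 2. Therefore the treewidth is 2.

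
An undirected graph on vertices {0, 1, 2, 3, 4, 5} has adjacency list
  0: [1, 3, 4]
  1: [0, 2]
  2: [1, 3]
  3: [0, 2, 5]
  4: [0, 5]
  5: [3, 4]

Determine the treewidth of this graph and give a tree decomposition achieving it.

The largest bag has 3 vertices, giving width 2; this decomposition certifies tw(G) ≤ 2. Since 4–5–3–0–4 is a cycle in G, G is not acyclic. Forests are exactly the graphs of treewidth ≤ 1, so tw(G) ≥ 2. The upper and lower bounds meet at 2, so that is the treewidth.

Treewidth 2.
One such decomposition:
Bags: B1 = {0, 4, 5}  B2 = {0, 3, 5}  B3 = {0, 1, 3}  B4 = {1, 2, 3}
Tree: B1–B2, B2–B3, B3–B4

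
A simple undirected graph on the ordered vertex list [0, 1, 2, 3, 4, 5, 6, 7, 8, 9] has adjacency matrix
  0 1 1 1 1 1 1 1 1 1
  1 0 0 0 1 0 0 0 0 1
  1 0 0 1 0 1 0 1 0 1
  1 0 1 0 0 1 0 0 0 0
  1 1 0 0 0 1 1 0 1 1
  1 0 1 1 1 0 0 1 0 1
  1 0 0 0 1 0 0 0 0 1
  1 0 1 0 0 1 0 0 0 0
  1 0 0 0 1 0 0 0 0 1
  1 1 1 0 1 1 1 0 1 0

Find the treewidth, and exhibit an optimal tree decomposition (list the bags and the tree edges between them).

Every bag has size at most 4, so the width is 4 − 1 = 3 and tw(G) ≤ 3. On the other hand G contains the 4-clique {0, 2, 5, 9}. A clique must lie in a single bag of any decomposition, so no decomposition can have width below 3. Hence tw(G) = 3 exactly.

Treewidth 3.
Bags: B1 = {0, 2, 5, 9}  B2 = {0, 2, 5, 7}  B3 = {0, 4, 5, 9}  B4 = {0, 1, 4, 9}  B5 = {0, 2, 3, 5}  B6 = {0, 4, 6, 9}  B7 = {0, 4, 8, 9}
Tree: B1–B2, B1–B3, B3–B4, B1–B5, B4–B6, B3–B7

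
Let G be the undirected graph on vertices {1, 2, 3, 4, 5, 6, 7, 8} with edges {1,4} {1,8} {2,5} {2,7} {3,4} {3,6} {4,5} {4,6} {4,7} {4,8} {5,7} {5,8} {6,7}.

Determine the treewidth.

2

A width-2 tree decomposition is:
Bags: B1 = {4, 5, 7}  B2 = {4, 6, 7}  B3 = {2, 5, 7}  B4 = {4, 5, 8}  B5 = {3, 4, 6}  B6 = {1, 4, 8}
Tree: B1–B2, B1–B3, B1–B4, B2–B5, B4–B6
The largest bag has 3 vertices, giving width 2; this decomposition certifies tw(G) ≤ 2. For the lower bound, the 3 vertices {2, 5, 7} are pairwise adjacent, and any tree decomposition puts a clique entirely inside one bag — forcing width ≥ 2. Therefore the treewidth is 2.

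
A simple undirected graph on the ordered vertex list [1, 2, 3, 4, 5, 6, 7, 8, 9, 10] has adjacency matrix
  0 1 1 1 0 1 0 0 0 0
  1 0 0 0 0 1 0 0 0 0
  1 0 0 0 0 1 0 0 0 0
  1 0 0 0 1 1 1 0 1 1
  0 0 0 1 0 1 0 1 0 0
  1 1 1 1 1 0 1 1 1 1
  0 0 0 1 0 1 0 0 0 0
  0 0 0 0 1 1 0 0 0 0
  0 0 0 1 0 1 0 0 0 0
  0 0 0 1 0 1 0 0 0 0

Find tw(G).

A width-2 tree decomposition is:
Bags: B1 = {4, 6, 10}  B2 = {4, 5, 6}  B3 = {4, 6, 9}  B4 = {1, 4, 6}  B5 = {1, 3, 6}  B6 = {1, 2, 6}  B7 = {4, 6, 7}  B8 = {5, 6, 8}
Tree: B1–B2, B1–B3, B2–B4, B4–B5, B5–B6, B4–B7, B2–B8
The largest bag has 3 vertices, giving width 2; this decomposition certifies tw(G) ≤ 2. Conversely, {5, 6, 8} is a clique of size 3, and the vertices of any clique must share a bag in every tree decomposition; so some bag has ≥ 3 vertices and tw(G) ≥ 2. Combining the bounds, tw(G) = 2.

2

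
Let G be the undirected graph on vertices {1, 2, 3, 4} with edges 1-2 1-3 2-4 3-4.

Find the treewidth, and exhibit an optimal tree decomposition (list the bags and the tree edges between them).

The largest bag has 3 vertices, giving width 2; this decomposition certifies tw(G) ≤ 2. Since 3–1–2–4–3 is a cycle in G, G is not acyclic. Forests are exactly the graphs of treewidth ≤ 1, so tw(G) ≥ 2. The upper and lower bounds meet at 2, so that is the treewidth.

Treewidth 2.
One such decomposition:
Bags: B1 = {1, 2, 3}  B2 = {2, 3, 4}
Tree: B1–B2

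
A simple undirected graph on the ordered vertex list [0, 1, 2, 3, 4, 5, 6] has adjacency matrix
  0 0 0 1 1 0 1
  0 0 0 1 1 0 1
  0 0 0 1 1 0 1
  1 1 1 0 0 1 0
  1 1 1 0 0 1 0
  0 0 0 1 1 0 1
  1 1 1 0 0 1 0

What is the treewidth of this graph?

3

A width-3 tree decomposition is:
Bags: B1 = {0, 3, 4, 6}  B2 = {1, 3, 4, 6}  B3 = {2, 3, 4, 6}  B4 = {3, 4, 5, 6}
Tree: B1–B2, B2–B3, B3–B4
Each bag holds 4 vertices, so the decomposition has width 3, which upper-bounds the treewidth. For the lower bound: the 4 vertex sets {0,3}, {1,6}, {4}, {2} are disjoint, each induces a connected subgraph, and every pair is joined by at least one edge of G. Contracting each set to a single vertex therefore yields K_{4} as a minor, and since treewidth is minor-monotone, tw(G) ≥ tw(K_{4}) = 3. Combining the bounds, tw(G) = 3.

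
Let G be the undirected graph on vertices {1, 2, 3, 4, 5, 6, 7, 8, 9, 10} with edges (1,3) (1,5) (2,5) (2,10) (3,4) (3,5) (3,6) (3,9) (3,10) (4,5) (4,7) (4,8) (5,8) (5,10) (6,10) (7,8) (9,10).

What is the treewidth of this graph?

2

A width-2 tree decomposition is:
Bags: B1 = {3, 9, 10}  B2 = {3, 5, 10}  B3 = {3, 4, 5}  B4 = {4, 5, 8}  B5 = {1, 3, 5}  B6 = {4, 7, 8}  B7 = {3, 6, 10}  B8 = {2, 5, 10}
Tree: B1–B2, B2–B3, B3–B4, B2–B5, B4–B6, B2–B7, B2–B8
Each bag holds 3 vertices, so the decomposition has width 2, which upper-bounds the treewidth. Conversely, {4, 5, 8} is a clique of size 3, and the vertices of any clique must share a bag in every tree decomposition; so some bag has ≥ 3 vertices and tw(G) ≥ 2. The upper and lower bounds meet at 2, so that is the treewidth.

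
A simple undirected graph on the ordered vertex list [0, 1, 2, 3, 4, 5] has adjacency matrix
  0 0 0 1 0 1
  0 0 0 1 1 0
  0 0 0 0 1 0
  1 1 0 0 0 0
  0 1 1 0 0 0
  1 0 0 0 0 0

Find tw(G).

1

A width-1 tree decomposition is:
Bags: B1 = {2, 4}  B2 = {1, 4}  B3 = {1, 3}  B4 = {0, 3}  B5 = {0, 5}
Tree: B1–B2, B2–B3, B3–B4, B4–B5
Each bag holds 2 vertices, so the decomposition has width 1, which upper-bounds the treewidth. Any graph with an edge has treewidth ≥ 1, and G has the edge 2–4. Hence tw(G) = 1 exactly.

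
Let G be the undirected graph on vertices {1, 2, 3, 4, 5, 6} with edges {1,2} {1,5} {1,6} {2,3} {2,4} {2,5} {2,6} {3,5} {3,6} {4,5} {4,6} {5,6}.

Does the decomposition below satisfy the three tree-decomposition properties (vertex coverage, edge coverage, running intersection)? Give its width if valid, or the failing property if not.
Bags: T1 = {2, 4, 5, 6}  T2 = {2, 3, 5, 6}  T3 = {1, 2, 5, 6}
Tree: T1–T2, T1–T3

Yes; width 3.

Checking the three conditions: (i) the bags cover all of {1, 2, 3, 4, 5, 6}; (ii) for each edge, some bag contains both endpoints; (iii) the bags containing any fixed vertex form a subtree. All hold, so the decomposition is valid with width 4 − 1 = 3.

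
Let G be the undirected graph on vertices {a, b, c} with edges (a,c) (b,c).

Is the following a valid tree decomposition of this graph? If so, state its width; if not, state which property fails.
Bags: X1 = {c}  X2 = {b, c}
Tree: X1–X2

A tree decomposition must satisfy three properties: every vertex lies in some bag; for every edge, both endpoints lie together in some bag; and for every vertex, the bags containing it form a connected subtree. Here vertex a appears in no bag, so the decomposition is invalid.

No — vertex a appears in no bag.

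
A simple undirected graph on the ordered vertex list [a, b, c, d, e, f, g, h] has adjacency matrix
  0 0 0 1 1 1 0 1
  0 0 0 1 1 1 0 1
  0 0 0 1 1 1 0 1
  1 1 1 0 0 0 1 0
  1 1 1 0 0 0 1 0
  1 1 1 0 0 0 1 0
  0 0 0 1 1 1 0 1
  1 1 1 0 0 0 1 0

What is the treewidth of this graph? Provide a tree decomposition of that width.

Treewidth 4.
One optimal decomposition is:
Bags: B1 = {d, e, f, g, h}  B2 = {c, d, e, f, h}  B3 = {b, d, e, f, h}  B4 = {a, d, e, f, h}
Tree: B1–B2, B2–B3, B3–B4

Every bag has size at most 5, so the width is 5 − 1 = 4 and tw(G) ≤ 4. For the lower bound: the 5 vertex sets {f,g}, {c,h}, {b,d}, {e}, {a} are disjoint, each induces a connected subgraph, and every pair is joined by at least one edge of G. Contracting each set to a single vertex therefore yields K_{5} as a minor, and since treewidth is minor-monotone, tw(G) ≥ tw(K_{5}) = 4. Hence tw(G) = 4 exactly.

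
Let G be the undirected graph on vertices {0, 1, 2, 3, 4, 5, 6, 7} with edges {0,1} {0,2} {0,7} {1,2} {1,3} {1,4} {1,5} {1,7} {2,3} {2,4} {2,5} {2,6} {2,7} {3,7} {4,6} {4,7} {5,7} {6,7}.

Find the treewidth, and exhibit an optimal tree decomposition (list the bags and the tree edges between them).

Treewidth 3.
One such decomposition:
Bags: B1 = {1, 2, 5, 7}  B2 = {1, 2, 3, 7}  B3 = {1, 2, 4, 7}  B4 = {2, 4, 6, 7}  B5 = {0, 1, 2, 7}
Tree: B1–B2, B2–B3, B3–B4, B1–B5

Every bag has size at most 4, so the width is 4 − 1 = 3 and tw(G) ≤ 3. On the other hand G contains the 4-clique {0, 1, 2, 7}. A clique must lie in a single bag of any decomposition, so no decomposition can have width below 3. Therefore the treewidth is 3.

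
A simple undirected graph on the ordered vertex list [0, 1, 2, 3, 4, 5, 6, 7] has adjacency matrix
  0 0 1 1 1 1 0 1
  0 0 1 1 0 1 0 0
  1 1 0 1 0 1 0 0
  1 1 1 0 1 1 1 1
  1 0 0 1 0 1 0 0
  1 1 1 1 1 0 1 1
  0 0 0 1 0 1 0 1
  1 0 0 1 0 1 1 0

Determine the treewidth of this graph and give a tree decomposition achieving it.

Treewidth 3.
Bags: B1 = {0, 2, 3, 5}  B2 = {1, 2, 3, 5}  B3 = {0, 3, 5, 7}  B4 = {3, 5, 6, 7}  B5 = {0, 3, 4, 5}
Tree: B1–B2, B1–B3, B3–B4, B1–B5

Every bag has size at most 4, so the width is 4 − 1 = 3 and tw(G) ≤ 3. Conversely, {0, 2, 3, 5} is a clique of size 4, and the vertices of any clique must share a bag in every tree decomposition; so some bag has ≥ 4 vertices and tw(G) ≥ 3. Combining the bounds, tw(G) = 3.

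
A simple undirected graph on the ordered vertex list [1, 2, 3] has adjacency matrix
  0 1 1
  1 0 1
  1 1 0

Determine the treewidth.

A width-2 tree decomposition is:
Bags: B1 = {1, 2, 3}
Tree: (single bag)
A single bag containing all 3 vertices is trivially a valid decomposition of width 2. For the lower bound, the 3 vertices {1, 2, 3} are pairwise adjacent, and any tree decomposition puts a clique entirely inside one bag — forcing width ≥ 2. Hence tw(G) = 2 exactly.

2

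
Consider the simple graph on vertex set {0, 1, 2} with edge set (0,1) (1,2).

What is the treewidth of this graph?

A width-1 tree decomposition is:
Bags: B1 = {0, 1}  B2 = {1, 2}
Tree: B1–B2
Each bag holds 2 vertices, so the decomposition has width 1, which upper-bounds the treewidth. G has an edge, so its treewidth is at least 1. Therefore the treewidth is 1.

1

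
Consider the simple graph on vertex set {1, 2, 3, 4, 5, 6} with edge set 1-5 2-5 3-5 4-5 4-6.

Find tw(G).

A width-1 tree decomposition is:
Bags: B1 = {3, 5}  B2 = {1, 5}  B3 = {4, 5}  B4 = {4, 6}  B5 = {2, 5}
Tree: B1–B2, B2–B3, B3–B4, B3–B5
Every bag has size at most 2, so the width is 2 − 1 = 1 and tw(G) ≤ 1. Since G has at least one edge (e.g. 5–3), it is not an edgeless graph, so tw(G) ≥ 1. The upper and lower bounds meet at 1, so that is the treewidth.

1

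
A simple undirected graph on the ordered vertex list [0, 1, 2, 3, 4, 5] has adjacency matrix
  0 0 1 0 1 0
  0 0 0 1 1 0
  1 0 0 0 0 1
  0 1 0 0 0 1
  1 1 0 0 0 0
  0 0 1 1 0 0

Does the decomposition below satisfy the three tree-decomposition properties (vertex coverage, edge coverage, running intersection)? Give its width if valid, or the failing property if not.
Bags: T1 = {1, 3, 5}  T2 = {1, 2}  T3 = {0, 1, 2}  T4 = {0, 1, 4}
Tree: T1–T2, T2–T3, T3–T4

A tree decomposition must satisfy three properties: every vertex lies in some bag; for every edge, both endpoints lie together in some bag; and for every vertex, the bags containing it form a connected subtree. Here edge (5,2) lies in no bag, so the decomposition is invalid.

No — edge (5,2) lies in no bag.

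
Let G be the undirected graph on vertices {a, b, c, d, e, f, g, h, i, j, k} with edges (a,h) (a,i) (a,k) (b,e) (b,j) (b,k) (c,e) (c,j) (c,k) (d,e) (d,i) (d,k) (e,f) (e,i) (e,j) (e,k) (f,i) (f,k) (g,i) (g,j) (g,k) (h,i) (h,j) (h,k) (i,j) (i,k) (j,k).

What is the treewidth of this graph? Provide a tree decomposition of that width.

Treewidth 3.
Bags: B1 = {e, i, j, k}  B2 = {g, i, j, k}  B3 = {d, e, i, k}  B4 = {h, i, j, k}  B5 = {c, e, j, k}  B6 = {b, e, j, k}  B7 = {a, h, i, k}  B8 = {e, f, i, k}
Tree: B1–B2, B1–B3, B2–B4, B1–B5, B1–B6, B4–B7, B3–B8

Every bag has size at most 4, so the width is 4 − 1 = 3 and tw(G) ≤ 3. On the other hand G contains the 4-clique {c, e, j, k}. A clique must lie in a single bag of any decomposition, so no decomposition can have width below 3. Hence tw(G) = 3 exactly.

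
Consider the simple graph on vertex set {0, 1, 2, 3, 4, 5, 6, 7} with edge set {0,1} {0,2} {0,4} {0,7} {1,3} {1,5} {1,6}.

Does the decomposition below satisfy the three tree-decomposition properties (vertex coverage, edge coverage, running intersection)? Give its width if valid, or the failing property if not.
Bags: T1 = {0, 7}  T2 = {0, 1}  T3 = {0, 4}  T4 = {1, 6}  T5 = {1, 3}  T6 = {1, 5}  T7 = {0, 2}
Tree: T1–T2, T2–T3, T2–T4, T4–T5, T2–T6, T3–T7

Yes; width 1.

Checking the three conditions: (i) the bags cover all of {0, 1, 2, 3, 4, 5, 6, 7}; (ii) for each edge, some bag contains both endpoints; (iii) the bags containing any fixed vertex form a subtree. All hold, so the decomposition is valid with width 2 − 1 = 1.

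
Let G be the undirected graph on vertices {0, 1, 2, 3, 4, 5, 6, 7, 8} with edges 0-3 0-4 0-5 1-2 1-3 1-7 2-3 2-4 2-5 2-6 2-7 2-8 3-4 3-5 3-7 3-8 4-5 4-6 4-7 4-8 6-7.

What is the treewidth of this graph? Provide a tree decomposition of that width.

Treewidth 3.
Bags: B1 = {0, 3, 4, 5}  B2 = {2, 3, 4, 5}  B3 = {2, 3, 4, 8}  B4 = {2, 3, 4, 7}  B5 = {1, 2, 3, 7}  B6 = {2, 4, 6, 7}
Tree: B1–B2, B2–B3, B3–B4, B4–B5, B4–B6

Each bag holds 4 vertices, so the decomposition has width 3, which upper-bounds the treewidth. Conversely, {0, 3, 4, 5} is a clique of size 4, and the vertices of any clique must share a bag in every tree decomposition; so some bag has ≥ 4 vertices and tw(G) ≥ 3. Hence tw(G) = 3 exactly.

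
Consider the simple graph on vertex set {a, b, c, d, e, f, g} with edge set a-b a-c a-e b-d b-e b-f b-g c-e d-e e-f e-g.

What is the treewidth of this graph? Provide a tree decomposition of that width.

Every bag has size at most 3, so the width is 3 − 1 = 2 and tw(G) ≤ 2. On the other hand G contains the 3-clique {a, c, e}. A clique must lie in a single bag of any decomposition, so no decomposition can have width below 2. The upper and lower bounds meet at 2, so that is the treewidth.

Treewidth 2.
One optimal decomposition is:
Bags: B1 = {b, e, f}  B2 = {a, b, e}  B3 = {b, d, e}  B4 = {b, e, g}  B5 = {a, c, e}
Tree: B1–B2, B1–B3, B2–B4, B2–B5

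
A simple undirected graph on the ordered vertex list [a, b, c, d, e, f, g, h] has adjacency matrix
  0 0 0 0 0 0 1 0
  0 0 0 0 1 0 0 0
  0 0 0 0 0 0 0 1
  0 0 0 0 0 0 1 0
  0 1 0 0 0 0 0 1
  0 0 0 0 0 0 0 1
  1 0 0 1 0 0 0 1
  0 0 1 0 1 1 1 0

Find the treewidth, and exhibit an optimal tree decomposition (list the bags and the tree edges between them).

Every bag has size at most 2, so the width is 2 − 1 = 1 and tw(G) ≤ 1. Since G has at least one edge (e.g. e–h), it is not an edgeless graph, so tw(G) ≥ 1. Therefore the treewidth is 1.

Treewidth 1.
One optimal decomposition is:
Bags: B1 = {e, h}  B2 = {g, h}  B3 = {b, e}  B4 = {f, h}  B5 = {c, h}  B6 = {d, g}  B7 = {a, g}
Tree: B1–B2, B1–B3, B1–B4, B2–B5, B2–B6, B6–B7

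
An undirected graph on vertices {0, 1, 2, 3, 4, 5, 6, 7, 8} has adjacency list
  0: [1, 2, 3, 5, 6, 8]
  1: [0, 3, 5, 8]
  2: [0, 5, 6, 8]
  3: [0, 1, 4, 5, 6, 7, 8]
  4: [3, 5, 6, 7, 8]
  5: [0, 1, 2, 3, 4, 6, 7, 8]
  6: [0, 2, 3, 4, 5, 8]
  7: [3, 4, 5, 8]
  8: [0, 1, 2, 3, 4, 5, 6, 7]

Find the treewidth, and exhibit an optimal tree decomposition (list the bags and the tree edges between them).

Treewidth 4.
One such decomposition:
Bags: B1 = {0, 1, 3, 5, 8}  B2 = {0, 3, 5, 6, 8}  B3 = {3, 4, 5, 6, 8}  B4 = {3, 4, 5, 7, 8}  B5 = {0, 2, 5, 6, 8}
Tree: B1–B2, B2–B3, B3–B4, B2–B5

The largest bag has 5 vertices, giving width 4; this decomposition certifies tw(G) ≤ 4. Conversely, {0, 2, 5, 6, 8} is a clique of size 5, and the vertices of any clique must share a bag in every tree decomposition; so some bag has ≥ 5 vertices and tw(G) ≥ 4. Therefore the treewidth is 4.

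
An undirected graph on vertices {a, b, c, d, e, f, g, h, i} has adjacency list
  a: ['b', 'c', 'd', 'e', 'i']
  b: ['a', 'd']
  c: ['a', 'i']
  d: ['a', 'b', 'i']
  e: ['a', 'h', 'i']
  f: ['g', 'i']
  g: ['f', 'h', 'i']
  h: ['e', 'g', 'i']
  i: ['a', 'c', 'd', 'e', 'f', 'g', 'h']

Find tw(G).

2

A width-2 tree decomposition is:
Bags: B1 = {a, d, i}  B2 = {a, e, i}  B3 = {e, h, i}  B4 = {a, b, d}  B5 = {g, h, i}  B6 = {a, c, i}  B7 = {f, g, i}
Tree: B1–B2, B2–B3, B1–B4, B3–B5, B2–B6, B5–B7
Each bag holds 3 vertices, so the decomposition has width 2, which upper-bounds the treewidth. On the other hand G contains the 3-clique {a, b, d}. A clique must lie in a single bag of any decomposition, so no decomposition can have width below 2. Therefore the treewidth is 2.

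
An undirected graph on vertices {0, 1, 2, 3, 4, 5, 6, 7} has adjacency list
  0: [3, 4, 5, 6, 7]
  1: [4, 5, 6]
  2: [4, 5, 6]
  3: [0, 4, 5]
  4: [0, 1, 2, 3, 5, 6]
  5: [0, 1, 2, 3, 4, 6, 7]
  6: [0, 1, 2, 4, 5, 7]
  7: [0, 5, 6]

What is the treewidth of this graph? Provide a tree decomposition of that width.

Every bag has size at most 4, so the width is 4 − 1 = 3 and tw(G) ≤ 3. Conversely, {0, 3, 4, 5} is a clique of size 4, and the vertices of any clique must share a bag in every tree decomposition; so some bag has ≥ 4 vertices and tw(G) ≥ 3. Hence tw(G) = 3 exactly.

Treewidth 3.
One such decomposition:
Bags: B1 = {0, 4, 5, 6}  B2 = {2, 4, 5, 6}  B3 = {1, 4, 5, 6}  B4 = {0, 3, 4, 5}  B5 = {0, 5, 6, 7}
Tree: B1–B2, B1–B3, B1–B4, B1–B5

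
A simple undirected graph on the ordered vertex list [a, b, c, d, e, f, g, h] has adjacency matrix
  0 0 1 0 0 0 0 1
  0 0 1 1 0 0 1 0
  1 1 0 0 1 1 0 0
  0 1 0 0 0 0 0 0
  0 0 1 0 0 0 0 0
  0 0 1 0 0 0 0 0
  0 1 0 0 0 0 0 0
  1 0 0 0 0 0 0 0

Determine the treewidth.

1

A width-1 tree decomposition is:
Bags: B1 = {c, f}  B2 = {b, c}  B3 = {b, d}  B4 = {b, g}  B5 = {a, c}  B6 = {c, e}  B7 = {a, h}
Tree: B1–B2, B2–B3, B3–B4, B1–B5, B2–B6, B5–B7
Each bag holds 2 vertices, so the decomposition has width 1, which upper-bounds the treewidth. Any graph with an edge has treewidth ≥ 1, and G has the edge c–f. Hence tw(G) = 1 exactly.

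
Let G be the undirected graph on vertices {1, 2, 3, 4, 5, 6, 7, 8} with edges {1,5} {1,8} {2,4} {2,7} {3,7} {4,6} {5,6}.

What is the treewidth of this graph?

1

A width-1 tree decomposition is:
Bags: B1 = {1, 8}  B2 = {1, 5}  B3 = {5, 6}  B4 = {4, 6}  B5 = {2, 4}  B6 = {2, 7}  B7 = {3, 7}
Tree: B1–B2, B2–B3, B3–B4, B4–B5, B5–B6, B6–B7
Every bag has size at most 2, so the width is 2 − 1 = 1 and tw(G) ≤ 1. Any graph with an edge has treewidth ≥ 1, and G has the edge 8–1. Therefore the treewidth is 1.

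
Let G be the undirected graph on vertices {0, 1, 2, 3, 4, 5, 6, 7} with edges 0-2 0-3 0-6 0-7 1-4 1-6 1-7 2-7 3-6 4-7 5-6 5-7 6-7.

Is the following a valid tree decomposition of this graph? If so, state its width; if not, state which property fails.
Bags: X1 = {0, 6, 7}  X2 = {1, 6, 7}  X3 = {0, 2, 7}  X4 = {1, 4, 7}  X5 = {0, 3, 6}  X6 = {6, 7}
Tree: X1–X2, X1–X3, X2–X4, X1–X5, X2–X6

No — vertex 5 appears in no bag.

A tree decomposition must satisfy three properties: every vertex lies in some bag; for every edge, both endpoints lie together in some bag; and for every vertex, the bags containing it form a connected subtree. Here vertex 5 appears in no bag, so the decomposition is invalid.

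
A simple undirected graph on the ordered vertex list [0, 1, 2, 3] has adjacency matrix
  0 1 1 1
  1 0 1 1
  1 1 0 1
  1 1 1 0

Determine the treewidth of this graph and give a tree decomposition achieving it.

A single bag containing all 4 vertices is trivially a valid decomposition of width 3. For the lower bound, the 4 vertices {0, 1, 2, 3} are pairwise adjacent, and any tree decomposition puts a clique entirely inside one bag — forcing width ≥ 3. The upper and lower bounds meet at 3, so that is the treewidth.

Treewidth 3.
One such decomposition:
Bags: B1 = {0, 1, 2, 3}
Tree: (single bag)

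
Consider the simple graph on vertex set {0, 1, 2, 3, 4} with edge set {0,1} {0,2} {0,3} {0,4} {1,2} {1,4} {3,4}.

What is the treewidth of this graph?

A width-2 tree decomposition is:
Bags: B1 = {0, 1, 4}  B2 = {0, 1, 2}  B3 = {0, 3, 4}
Tree: B1–B2, B1–B3
Each bag holds 3 vertices, so the decomposition has width 2, which upper-bounds the treewidth. Conversely, {0, 1, 2} is a clique of size 3, and the vertices of any clique must share a bag in every tree decomposition; so some bag has ≥ 3 vertices and tw(G) ≥ 2. Hence tw(G) = 2 exactly.

2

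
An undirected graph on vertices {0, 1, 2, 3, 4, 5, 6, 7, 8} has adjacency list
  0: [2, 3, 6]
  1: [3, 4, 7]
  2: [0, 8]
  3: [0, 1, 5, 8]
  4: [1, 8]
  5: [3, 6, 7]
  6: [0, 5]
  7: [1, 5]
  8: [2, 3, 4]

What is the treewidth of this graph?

A width-3 tree decomposition is:
Bags: B1 = {0, 2, 4, 8}  B2 = {0, 3, 4, 8}  B3 = {0, 1, 3, 4}  B4 = {0, 1, 3, 6}  B5 = {1, 3, 5, 6}  B6 = {1, 5, 6, 7}
Tree: B1–B2, B2–B3, B3–B4, B4–B5, B5–B6
Every bag has size at most 4, so the width is 4 − 1 = 3 and tw(G) ≤ 3. For the lower bound: the 4 vertex sets {2,4,8}, {0}, {3}, {1,5,6,7} are disjoint, each induces a connected subgraph, and every pair is joined by at least one edge of G. Contracting each set to a single vertex therefore yields K_{4} as a minor, and since treewidth is minor-monotone, tw(G) ≥ tw(K_{4}) = 3. Combining the bounds, tw(G) = 3.

3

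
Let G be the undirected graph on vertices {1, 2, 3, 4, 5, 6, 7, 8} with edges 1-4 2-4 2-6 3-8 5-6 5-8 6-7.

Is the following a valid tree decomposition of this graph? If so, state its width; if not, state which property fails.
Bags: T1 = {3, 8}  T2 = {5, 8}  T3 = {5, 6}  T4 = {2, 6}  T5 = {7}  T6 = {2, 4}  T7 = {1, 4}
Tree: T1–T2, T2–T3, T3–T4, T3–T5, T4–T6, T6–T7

A tree decomposition must satisfy three properties: every vertex lies in some bag; for every edge, both endpoints lie together in some bag; and for every vertex, the bags containing it form a connected subtree. Here edge (6,7) lies in no bag, so the decomposition is invalid.

No — edge (6,7) lies in no bag.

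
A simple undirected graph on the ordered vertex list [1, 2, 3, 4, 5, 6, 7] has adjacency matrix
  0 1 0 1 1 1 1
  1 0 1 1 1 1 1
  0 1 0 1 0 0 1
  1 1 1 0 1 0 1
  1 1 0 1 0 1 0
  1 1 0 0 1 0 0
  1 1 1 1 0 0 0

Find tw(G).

A width-3 tree decomposition is:
Bags: B1 = {1, 2, 4, 5}  B2 = {1, 2, 5, 6}  B3 = {1, 2, 4, 7}  B4 = {2, 3, 4, 7}
Tree: B1–B2, B1–B3, B3–B4
Each bag holds 4 vertices, so the decomposition has width 3, which upper-bounds the treewidth. For the lower bound, the 4 vertices {1, 2, 4, 5} are pairwise adjacent, and any tree decomposition puts a clique entirely inside one bag — forcing width ≥ 3. The upper and lower bounds meet at 3, so that is the treewidth.

3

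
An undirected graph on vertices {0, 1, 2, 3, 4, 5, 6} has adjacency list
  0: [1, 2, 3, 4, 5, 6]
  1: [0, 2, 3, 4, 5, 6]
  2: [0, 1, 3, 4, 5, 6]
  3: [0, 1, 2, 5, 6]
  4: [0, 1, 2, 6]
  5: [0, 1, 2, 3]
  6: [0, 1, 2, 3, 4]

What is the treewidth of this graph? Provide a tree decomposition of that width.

Every bag has size at most 5, so the width is 5 − 1 = 4 and tw(G) ≤ 4. On the other hand G contains the 5-clique {0, 1, 2, 3, 5}. A clique must lie in a single bag of any decomposition, so no decomposition can have width below 4. The upper and lower bounds meet at 4, so that is the treewidth.

Treewidth 4.
One optimal decomposition is:
Bags: B1 = {0, 1, 2, 3, 6}  B2 = {0, 1, 2, 4, 6}  B3 = {0, 1, 2, 3, 5}
Tree: B1–B2, B1–B3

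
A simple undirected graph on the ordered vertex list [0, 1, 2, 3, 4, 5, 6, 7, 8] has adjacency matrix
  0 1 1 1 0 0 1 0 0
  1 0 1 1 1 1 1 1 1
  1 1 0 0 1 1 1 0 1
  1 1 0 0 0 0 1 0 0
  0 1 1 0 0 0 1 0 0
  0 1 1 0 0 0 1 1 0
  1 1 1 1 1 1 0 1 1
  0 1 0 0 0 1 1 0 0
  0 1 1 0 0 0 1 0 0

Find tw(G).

A width-3 tree decomposition is:
Bags: B1 = {1, 2, 4, 6}  B2 = {1, 2, 5, 6}  B3 = {1, 5, 6, 7}  B4 = {0, 1, 2, 6}  B5 = {1, 2, 6, 8}  B6 = {0, 1, 3, 6}
Tree: B1–B2, B2–B3, B1–B4, B1–B5, B4–B6
The largest bag has 4 vertices, giving width 3; this decomposition certifies tw(G) ≤ 3. Conversely, {0, 1, 2, 6} is a clique of size 4, and the vertices of any clique must share a bag in every tree decomposition; so some bag has ≥ 4 vertices and tw(G) ≥ 3. The upper and lower bounds meet at 3, so that is the treewidth.

3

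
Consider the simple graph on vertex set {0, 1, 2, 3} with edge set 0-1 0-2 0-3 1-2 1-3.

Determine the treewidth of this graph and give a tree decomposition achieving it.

Every bag has size at most 3, so the width is 3 − 1 = 2 and tw(G) ≤ 2. For the lower bound, the 3 vertices {0, 1, 2} are pairwise adjacent, and any tree decomposition puts a clique entirely inside one bag — forcing width ≥ 2. Therefore the treewidth is 2.

Treewidth 2.
One optimal decomposition is:
Bags: B1 = {0, 1, 2}  B2 = {0, 1, 3}
Tree: B1–B2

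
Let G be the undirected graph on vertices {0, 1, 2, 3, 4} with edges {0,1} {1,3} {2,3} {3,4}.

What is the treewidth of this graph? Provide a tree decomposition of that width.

Every bag has size at most 2, so the width is 2 − 1 = 1 and tw(G) ≤ 1. Any graph with an edge has treewidth ≥ 1, and G has the edge 4–3. The upper and lower bounds meet at 1, so that is the treewidth.

Treewidth 1.
One such decomposition:
Bags: B1 = {3, 4}  B2 = {2, 3}  B3 = {1, 3}  B4 = {0, 1}
Tree: B1–B2, B2–B3, B3–B4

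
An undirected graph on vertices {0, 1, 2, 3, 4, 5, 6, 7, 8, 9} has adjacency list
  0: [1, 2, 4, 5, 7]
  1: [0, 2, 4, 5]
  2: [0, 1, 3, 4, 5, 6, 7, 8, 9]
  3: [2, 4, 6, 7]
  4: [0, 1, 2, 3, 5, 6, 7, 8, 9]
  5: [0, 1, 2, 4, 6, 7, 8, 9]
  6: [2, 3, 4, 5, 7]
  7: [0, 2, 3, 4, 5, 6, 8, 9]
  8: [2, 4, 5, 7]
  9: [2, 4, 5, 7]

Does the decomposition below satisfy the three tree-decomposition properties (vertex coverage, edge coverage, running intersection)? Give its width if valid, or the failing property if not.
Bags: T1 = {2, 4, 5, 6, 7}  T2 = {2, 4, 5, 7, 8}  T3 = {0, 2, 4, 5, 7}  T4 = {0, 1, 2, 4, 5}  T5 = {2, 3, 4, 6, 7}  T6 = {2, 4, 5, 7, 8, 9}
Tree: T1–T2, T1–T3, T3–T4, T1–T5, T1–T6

No — bags containing vertex 8 are not connected in the tree.

A tree decomposition must satisfy three properties: every vertex lies in some bag; for every edge, both endpoints lie together in some bag; and for every vertex, the bags containing it form a connected subtree. Here bags containing vertex 8 are not connected in the tree, so the decomposition is invalid.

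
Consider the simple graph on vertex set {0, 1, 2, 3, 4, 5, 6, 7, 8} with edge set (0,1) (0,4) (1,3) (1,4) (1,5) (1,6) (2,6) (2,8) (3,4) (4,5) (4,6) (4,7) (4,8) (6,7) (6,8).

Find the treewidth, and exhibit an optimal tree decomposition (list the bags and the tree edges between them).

Treewidth 2.
One such decomposition:
Bags: B1 = {1, 4, 5}  B2 = {1, 4, 6}  B3 = {1, 3, 4}  B4 = {4, 6, 7}  B5 = {4, 6, 8}  B6 = {0, 1, 4}  B7 = {2, 6, 8}
Tree: B1–B2, B2–B3, B2–B4, B4–B5, B2–B6, B5–B7

The largest bag has 3 vertices, giving width 2; this decomposition certifies tw(G) ≤ 2. For the lower bound, the 3 vertices {2, 6, 8} are pairwise adjacent, and any tree decomposition puts a clique entirely inside one bag — forcing width ≥ 2. The upper and lower bounds meet at 2, so that is the treewidth.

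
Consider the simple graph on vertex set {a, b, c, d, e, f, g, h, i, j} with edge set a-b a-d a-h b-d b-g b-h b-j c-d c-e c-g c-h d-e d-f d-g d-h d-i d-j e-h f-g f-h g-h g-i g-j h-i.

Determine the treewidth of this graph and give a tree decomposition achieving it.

The largest bag has 4 vertices, giving width 3; this decomposition certifies tw(G) ≤ 3. Conversely, {b, d, g, j} is a clique of size 4, and the vertices of any clique must share a bag in every tree decomposition; so some bag has ≥ 4 vertices and tw(G) ≥ 3. Therefore the treewidth is 3.

Treewidth 3.
Bags: B1 = {c, d, g, h}  B2 = {b, d, g, h}  B3 = {b, d, g, j}  B4 = {d, f, g, h}  B5 = {d, g, h, i}  B6 = {c, d, e, h}  B7 = {a, b, d, h}
Tree: B1–B2, B2–B3, B1–B4, B1–B5, B1–B6, B2–B7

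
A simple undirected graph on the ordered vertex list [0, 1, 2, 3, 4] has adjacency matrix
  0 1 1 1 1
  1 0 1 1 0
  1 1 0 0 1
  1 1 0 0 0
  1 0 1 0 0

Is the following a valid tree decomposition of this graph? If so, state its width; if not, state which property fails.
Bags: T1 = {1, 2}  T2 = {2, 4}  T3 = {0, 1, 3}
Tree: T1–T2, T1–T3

A tree decomposition must satisfy three properties: every vertex lies in some bag; for every edge, both endpoints lie together in some bag; and for every vertex, the bags containing it form a connected subtree. Here edge (0,2) lies in no bag, so the decomposition is invalid.

No — edge (0,2) lies in no bag.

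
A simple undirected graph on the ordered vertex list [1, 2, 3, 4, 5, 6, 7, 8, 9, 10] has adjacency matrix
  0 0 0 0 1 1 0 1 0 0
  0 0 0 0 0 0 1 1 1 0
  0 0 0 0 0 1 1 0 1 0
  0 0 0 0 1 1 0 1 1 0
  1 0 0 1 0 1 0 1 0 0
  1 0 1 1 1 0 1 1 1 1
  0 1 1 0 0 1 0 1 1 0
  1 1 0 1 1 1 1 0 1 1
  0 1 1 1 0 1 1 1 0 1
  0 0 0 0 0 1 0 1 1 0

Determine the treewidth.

3

A width-3 tree decomposition is:
Bags: B1 = {4, 6, 8, 9}  B2 = {6, 7, 8, 9}  B3 = {6, 8, 9, 10}  B4 = {4, 5, 6, 8}  B5 = {2, 7, 8, 9}  B6 = {1, 5, 6, 8}  B7 = {3, 6, 7, 9}
Tree: B1–B2, B1–B3, B1–B4, B2–B5, B4–B6, B2–B7
The largest bag has 4 vertices, giving width 3; this decomposition certifies tw(G) ≤ 3. Conversely, {2, 7, 8, 9} is a clique of size 4, and the vertices of any clique must share a bag in every tree decomposition; so some bag has ≥ 4 vertices and tw(G) ≥ 3. Therefore the treewidth is 3.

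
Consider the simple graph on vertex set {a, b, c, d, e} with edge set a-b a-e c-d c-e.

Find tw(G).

A width-1 tree decomposition is:
Bags: B1 = {a, b}  B2 = {a, e}  B3 = {c, e}  B4 = {c, d}
Tree: B1–B2, B2–B3, B3–B4
Every bag has size at most 2, so the width is 2 − 1 = 1 and tw(G) ≤ 1. Since G has at least one edge (e.g. b–a), it is not an edgeless graph, so tw(G) ≥ 1. Therefore the treewidth is 1.

1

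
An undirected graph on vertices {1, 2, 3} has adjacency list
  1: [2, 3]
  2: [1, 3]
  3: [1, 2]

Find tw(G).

A width-2 tree decomposition is:
Bags: B1 = {1, 2, 3}
Tree: (single bag)
A single bag containing all 3 vertices is trivially a valid decomposition of width 2. On the other hand G contains the 3-clique {1, 2, 3}. A clique must lie in a single bag of any decomposition, so no decomposition can have width below 2. Hence tw(G) = 2 exactly.

2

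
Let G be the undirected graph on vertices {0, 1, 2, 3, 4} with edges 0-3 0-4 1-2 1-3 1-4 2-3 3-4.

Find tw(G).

A width-2 tree decomposition is:
Bags: B1 = {0, 3, 4}  B2 = {1, 3, 4}  B3 = {1, 2, 3}
Tree: B1–B2, B2–B3
The largest bag has 3 vertices, giving width 2; this decomposition certifies tw(G) ≤ 2. Conversely, {0, 3, 4} is a clique of size 3, and the vertices of any clique must share a bag in every tree decomposition; so some bag has ≥ 3 vertices and tw(G) ≥ 2. Therefore the treewidth is 2.

2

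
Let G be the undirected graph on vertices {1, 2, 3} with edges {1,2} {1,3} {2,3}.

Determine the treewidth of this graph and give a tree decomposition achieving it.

Treewidth 2.
One optimal decomposition is:
Bags: B1 = {1, 2, 3}
Tree: (single bag)

With just one bag of size 3, the width is 3 − 1 = 2, so tw(G) ≤ 2. For the lower bound, the 3 vertices {1, 2, 3} are pairwise adjacent, and any tree decomposition puts a clique entirely inside one bag — forcing width ≥ 2. Therefore the treewidth is 2.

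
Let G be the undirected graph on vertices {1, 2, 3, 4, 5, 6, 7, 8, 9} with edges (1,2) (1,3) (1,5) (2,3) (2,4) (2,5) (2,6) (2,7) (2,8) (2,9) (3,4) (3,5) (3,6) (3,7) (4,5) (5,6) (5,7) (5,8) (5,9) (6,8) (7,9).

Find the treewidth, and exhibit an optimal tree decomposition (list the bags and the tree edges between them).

Every bag has size at most 4, so the width is 4 − 1 = 3 and tw(G) ≤ 3. On the other hand G contains the 4-clique {2, 5, 6, 8}. A clique must lie in a single bag of any decomposition, so no decomposition can have width below 3. Therefore the treewidth is 3.

Treewidth 3.
One optimal decomposition is:
Bags: B1 = {2, 3, 5, 7}  B2 = {2, 3, 5, 6}  B3 = {1, 2, 3, 5}  B4 = {2, 5, 6, 8}  B5 = {2, 5, 7, 9}  B6 = {2, 3, 4, 5}
Tree: B1–B2, B2–B3, B2–B4, B1–B5, B2–B6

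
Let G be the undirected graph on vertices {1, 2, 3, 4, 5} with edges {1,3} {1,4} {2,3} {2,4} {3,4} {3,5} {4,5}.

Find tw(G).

A width-2 tree decomposition is:
Bags: B1 = {3, 4, 5}  B2 = {2, 3, 4}  B3 = {1, 3, 4}
Tree: B1–B2, B1–B3
Every bag has size at most 3, so the width is 3 − 1 = 2 and tw(G) ≤ 2. On the other hand G contains the 3-clique {1, 3, 4}. A clique must lie in a single bag of any decomposition, so no decomposition can have width below 2. Therefore the treewidth is 2.

2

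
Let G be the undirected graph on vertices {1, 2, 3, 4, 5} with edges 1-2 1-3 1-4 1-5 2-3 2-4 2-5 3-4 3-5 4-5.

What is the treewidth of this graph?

4

A width-4 tree decomposition is:
Bags: B1 = {1, 2, 3, 4, 5}
Tree: (single bag)
A single bag containing all 5 vertices is trivially a valid decomposition of width 4. Conversely, {1, 2, 3, 4, 5} is a clique of size 5, and the vertices of any clique must share a bag in every tree decomposition; so some bag has ≥ 5 vertices and tw(G) ≥ 4. Therefore the treewidth is 4.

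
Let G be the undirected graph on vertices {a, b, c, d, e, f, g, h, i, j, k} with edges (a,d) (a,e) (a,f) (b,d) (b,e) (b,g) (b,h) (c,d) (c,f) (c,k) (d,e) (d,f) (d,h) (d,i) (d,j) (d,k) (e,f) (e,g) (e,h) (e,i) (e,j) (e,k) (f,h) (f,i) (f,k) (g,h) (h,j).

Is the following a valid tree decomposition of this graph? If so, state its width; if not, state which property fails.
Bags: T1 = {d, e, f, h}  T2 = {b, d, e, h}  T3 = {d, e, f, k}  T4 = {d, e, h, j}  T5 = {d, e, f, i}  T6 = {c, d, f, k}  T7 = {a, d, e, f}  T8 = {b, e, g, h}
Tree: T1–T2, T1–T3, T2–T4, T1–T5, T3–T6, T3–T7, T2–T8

Every vertex of G appears in some bag (union = {a, b, c, d, e, f, g, h, i, j, k}); every edge is covered by a bag; and for each vertex v the set of bags containing v is connected in the bag tree. The decomposition is therefore valid. The largest bag has 4 vertices, so the width is 3.

Yes; width 3.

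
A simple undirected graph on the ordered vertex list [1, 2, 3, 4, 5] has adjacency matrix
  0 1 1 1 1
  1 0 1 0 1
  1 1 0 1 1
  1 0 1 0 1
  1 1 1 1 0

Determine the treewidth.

3

A width-3 tree decomposition is:
Bags: B1 = {1, 2, 3, 5}  B2 = {1, 3, 4, 5}
Tree: B1–B2
The largest bag has 4 vertices, giving width 3; this decomposition certifies tw(G) ≤ 3. On the other hand G contains the 4-clique {1, 2, 3, 5}. A clique must lie in a single bag of any decomposition, so no decomposition can have width below 3. Combining the bounds, tw(G) = 3.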